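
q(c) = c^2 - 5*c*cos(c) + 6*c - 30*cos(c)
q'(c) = 5*c*sin(c) + 2*c + 30*sin(c) - 5*cos(c) + 6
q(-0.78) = -22.63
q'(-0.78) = -17.47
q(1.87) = 26.32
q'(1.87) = 48.82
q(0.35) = -27.60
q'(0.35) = 12.89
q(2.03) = 34.10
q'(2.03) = 48.27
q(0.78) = -18.81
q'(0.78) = 27.85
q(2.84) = 67.31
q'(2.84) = 29.58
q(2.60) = 59.21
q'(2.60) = 37.65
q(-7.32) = 13.02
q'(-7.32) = -5.50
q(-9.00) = 13.33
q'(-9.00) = -1.26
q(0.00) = -30.00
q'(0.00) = 1.00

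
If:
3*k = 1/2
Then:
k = 1/6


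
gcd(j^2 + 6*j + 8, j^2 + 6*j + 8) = j^2 + 6*j + 8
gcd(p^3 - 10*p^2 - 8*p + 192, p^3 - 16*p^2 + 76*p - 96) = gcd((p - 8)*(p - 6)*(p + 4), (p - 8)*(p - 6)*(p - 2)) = p^2 - 14*p + 48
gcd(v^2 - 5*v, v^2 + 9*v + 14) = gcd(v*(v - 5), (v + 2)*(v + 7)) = 1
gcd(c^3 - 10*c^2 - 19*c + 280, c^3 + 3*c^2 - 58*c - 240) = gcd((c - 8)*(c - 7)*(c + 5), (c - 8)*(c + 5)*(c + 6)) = c^2 - 3*c - 40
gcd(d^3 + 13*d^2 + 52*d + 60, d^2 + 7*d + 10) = d^2 + 7*d + 10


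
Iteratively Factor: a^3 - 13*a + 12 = (a + 4)*(a^2 - 4*a + 3) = (a - 1)*(a + 4)*(a - 3)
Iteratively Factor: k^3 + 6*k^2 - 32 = (k + 4)*(k^2 + 2*k - 8) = (k + 4)^2*(k - 2)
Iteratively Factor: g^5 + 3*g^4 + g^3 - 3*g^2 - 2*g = (g + 1)*(g^4 + 2*g^3 - g^2 - 2*g) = (g + 1)^2*(g^3 + g^2 - 2*g) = (g + 1)^2*(g + 2)*(g^2 - g) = g*(g + 1)^2*(g + 2)*(g - 1)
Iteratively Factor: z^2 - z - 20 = (z + 4)*(z - 5)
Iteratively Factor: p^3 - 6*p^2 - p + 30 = (p - 3)*(p^2 - 3*p - 10) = (p - 3)*(p + 2)*(p - 5)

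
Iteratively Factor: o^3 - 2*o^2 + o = (o)*(o^2 - 2*o + 1) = o*(o - 1)*(o - 1)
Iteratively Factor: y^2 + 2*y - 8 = (y + 4)*(y - 2)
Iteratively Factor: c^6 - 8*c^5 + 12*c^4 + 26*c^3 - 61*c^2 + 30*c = (c - 1)*(c^5 - 7*c^4 + 5*c^3 + 31*c^2 - 30*c) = c*(c - 1)*(c^4 - 7*c^3 + 5*c^2 + 31*c - 30) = c*(c - 5)*(c - 1)*(c^3 - 2*c^2 - 5*c + 6) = c*(c - 5)*(c - 1)^2*(c^2 - c - 6) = c*(c - 5)*(c - 1)^2*(c + 2)*(c - 3)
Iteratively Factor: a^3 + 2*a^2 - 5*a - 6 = (a + 1)*(a^2 + a - 6) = (a - 2)*(a + 1)*(a + 3)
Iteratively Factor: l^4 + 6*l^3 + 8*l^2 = (l + 4)*(l^3 + 2*l^2) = l*(l + 4)*(l^2 + 2*l) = l^2*(l + 4)*(l + 2)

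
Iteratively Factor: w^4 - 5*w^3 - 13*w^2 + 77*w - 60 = (w - 5)*(w^3 - 13*w + 12) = (w - 5)*(w - 3)*(w^2 + 3*w - 4) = (w - 5)*(w - 3)*(w + 4)*(w - 1)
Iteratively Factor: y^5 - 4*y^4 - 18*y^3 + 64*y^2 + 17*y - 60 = (y + 4)*(y^4 - 8*y^3 + 14*y^2 + 8*y - 15) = (y - 3)*(y + 4)*(y^3 - 5*y^2 - y + 5) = (y - 5)*(y - 3)*(y + 4)*(y^2 - 1) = (y - 5)*(y - 3)*(y - 1)*(y + 4)*(y + 1)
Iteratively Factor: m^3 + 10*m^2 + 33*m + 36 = (m + 3)*(m^2 + 7*m + 12) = (m + 3)*(m + 4)*(m + 3)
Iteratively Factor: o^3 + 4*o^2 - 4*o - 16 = (o + 4)*(o^2 - 4) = (o - 2)*(o + 4)*(o + 2)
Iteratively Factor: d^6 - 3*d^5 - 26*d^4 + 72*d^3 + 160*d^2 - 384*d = (d + 4)*(d^5 - 7*d^4 + 2*d^3 + 64*d^2 - 96*d) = (d - 2)*(d + 4)*(d^4 - 5*d^3 - 8*d^2 + 48*d) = d*(d - 2)*(d + 4)*(d^3 - 5*d^2 - 8*d + 48) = d*(d - 4)*(d - 2)*(d + 4)*(d^2 - d - 12) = d*(d - 4)*(d - 2)*(d + 3)*(d + 4)*(d - 4)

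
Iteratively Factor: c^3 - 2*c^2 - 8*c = (c + 2)*(c^2 - 4*c) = (c - 4)*(c + 2)*(c)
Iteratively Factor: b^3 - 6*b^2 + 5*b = (b - 1)*(b^2 - 5*b) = b*(b - 1)*(b - 5)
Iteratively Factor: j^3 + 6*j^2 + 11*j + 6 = (j + 1)*(j^2 + 5*j + 6) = (j + 1)*(j + 2)*(j + 3)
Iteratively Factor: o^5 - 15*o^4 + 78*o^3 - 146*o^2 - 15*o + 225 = (o + 1)*(o^4 - 16*o^3 + 94*o^2 - 240*o + 225) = (o - 3)*(o + 1)*(o^3 - 13*o^2 + 55*o - 75) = (o - 3)^2*(o + 1)*(o^2 - 10*o + 25) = (o - 5)*(o - 3)^2*(o + 1)*(o - 5)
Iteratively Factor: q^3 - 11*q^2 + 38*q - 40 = (q - 5)*(q^2 - 6*q + 8) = (q - 5)*(q - 4)*(q - 2)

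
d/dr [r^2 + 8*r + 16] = 2*r + 8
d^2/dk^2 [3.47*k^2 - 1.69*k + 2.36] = 6.94000000000000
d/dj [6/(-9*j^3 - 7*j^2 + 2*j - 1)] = 6*(27*j^2 + 14*j - 2)/(9*j^3 + 7*j^2 - 2*j + 1)^2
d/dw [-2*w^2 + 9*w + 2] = 9 - 4*w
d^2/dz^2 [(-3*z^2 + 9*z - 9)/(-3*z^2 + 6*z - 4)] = 6*(-9*z^3 + 45*z^2 - 54*z + 16)/(27*z^6 - 162*z^5 + 432*z^4 - 648*z^3 + 576*z^2 - 288*z + 64)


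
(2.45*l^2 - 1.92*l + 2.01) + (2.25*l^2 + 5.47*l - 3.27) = 4.7*l^2 + 3.55*l - 1.26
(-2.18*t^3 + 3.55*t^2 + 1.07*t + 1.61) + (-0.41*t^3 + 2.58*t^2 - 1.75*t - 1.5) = -2.59*t^3 + 6.13*t^2 - 0.68*t + 0.11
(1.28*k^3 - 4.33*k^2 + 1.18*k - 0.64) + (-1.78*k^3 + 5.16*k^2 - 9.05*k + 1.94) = -0.5*k^3 + 0.83*k^2 - 7.87*k + 1.3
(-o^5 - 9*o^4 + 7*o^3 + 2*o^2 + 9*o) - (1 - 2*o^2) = -o^5 - 9*o^4 + 7*o^3 + 4*o^2 + 9*o - 1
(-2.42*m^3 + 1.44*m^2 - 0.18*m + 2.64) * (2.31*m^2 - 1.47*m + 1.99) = -5.5902*m^5 + 6.8838*m^4 - 7.3484*m^3 + 9.2286*m^2 - 4.239*m + 5.2536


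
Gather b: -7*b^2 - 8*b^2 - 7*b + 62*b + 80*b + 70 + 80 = -15*b^2 + 135*b + 150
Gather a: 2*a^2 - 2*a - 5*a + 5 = 2*a^2 - 7*a + 5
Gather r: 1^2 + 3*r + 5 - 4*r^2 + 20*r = -4*r^2 + 23*r + 6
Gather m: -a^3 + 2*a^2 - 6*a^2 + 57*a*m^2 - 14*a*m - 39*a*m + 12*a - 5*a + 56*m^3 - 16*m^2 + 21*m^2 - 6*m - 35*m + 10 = -a^3 - 4*a^2 + 7*a + 56*m^3 + m^2*(57*a + 5) + m*(-53*a - 41) + 10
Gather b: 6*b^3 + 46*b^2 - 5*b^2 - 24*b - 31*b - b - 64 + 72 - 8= 6*b^3 + 41*b^2 - 56*b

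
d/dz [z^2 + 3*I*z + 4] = 2*z + 3*I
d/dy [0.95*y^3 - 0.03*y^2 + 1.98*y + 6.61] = 2.85*y^2 - 0.06*y + 1.98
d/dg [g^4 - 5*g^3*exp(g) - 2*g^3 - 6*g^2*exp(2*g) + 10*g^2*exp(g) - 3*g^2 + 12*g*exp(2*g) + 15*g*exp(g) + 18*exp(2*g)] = -5*g^3*exp(g) + 4*g^3 - 12*g^2*exp(2*g) - 5*g^2*exp(g) - 6*g^2 + 12*g*exp(2*g) + 35*g*exp(g) - 6*g + 48*exp(2*g) + 15*exp(g)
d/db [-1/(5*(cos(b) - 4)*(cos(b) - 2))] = 2*(3 - cos(b))*sin(b)/(5*(cos(b) - 4)^2*(cos(b) - 2)^2)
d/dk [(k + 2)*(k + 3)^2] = (k + 3)*(3*k + 7)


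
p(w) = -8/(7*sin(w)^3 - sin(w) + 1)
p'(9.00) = -16.10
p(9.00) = -7.42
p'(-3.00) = 3.66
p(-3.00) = -7.13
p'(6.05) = 0.72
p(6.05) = -6.99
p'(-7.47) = 3.83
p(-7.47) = 2.19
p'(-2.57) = -184.86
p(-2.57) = -18.49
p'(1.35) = 0.78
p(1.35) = -1.23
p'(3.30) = 2.95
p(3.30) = -7.08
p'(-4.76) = 0.16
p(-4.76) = -1.15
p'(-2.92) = -0.09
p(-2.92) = -6.98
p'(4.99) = 2.22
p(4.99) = 1.88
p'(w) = -8*(-21*sin(w)^2*cos(w) + cos(w))/(7*sin(w)^3 - sin(w) + 1)^2 = 8*(21*sin(w)^2 - 1)*cos(w)/(7*sin(w)^3 - sin(w) + 1)^2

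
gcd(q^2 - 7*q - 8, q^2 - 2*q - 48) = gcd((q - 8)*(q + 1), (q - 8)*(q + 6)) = q - 8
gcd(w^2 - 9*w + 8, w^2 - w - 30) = 1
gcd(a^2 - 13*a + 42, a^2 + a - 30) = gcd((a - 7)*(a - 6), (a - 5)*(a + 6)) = 1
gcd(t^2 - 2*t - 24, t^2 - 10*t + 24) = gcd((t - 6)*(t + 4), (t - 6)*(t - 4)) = t - 6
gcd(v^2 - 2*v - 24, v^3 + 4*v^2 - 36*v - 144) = v^2 - 2*v - 24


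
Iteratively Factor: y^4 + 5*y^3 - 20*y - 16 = (y + 1)*(y^3 + 4*y^2 - 4*y - 16) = (y + 1)*(y + 2)*(y^2 + 2*y - 8) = (y + 1)*(y + 2)*(y + 4)*(y - 2)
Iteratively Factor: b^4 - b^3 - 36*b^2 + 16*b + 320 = (b - 4)*(b^3 + 3*b^2 - 24*b - 80) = (b - 5)*(b - 4)*(b^2 + 8*b + 16) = (b - 5)*(b - 4)*(b + 4)*(b + 4)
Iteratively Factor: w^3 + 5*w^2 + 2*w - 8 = (w + 2)*(w^2 + 3*w - 4) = (w + 2)*(w + 4)*(w - 1)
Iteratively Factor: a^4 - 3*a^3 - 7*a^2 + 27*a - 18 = (a + 3)*(a^3 - 6*a^2 + 11*a - 6) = (a - 3)*(a + 3)*(a^2 - 3*a + 2) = (a - 3)*(a - 1)*(a + 3)*(a - 2)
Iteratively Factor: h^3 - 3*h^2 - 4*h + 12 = (h + 2)*(h^2 - 5*h + 6) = (h - 3)*(h + 2)*(h - 2)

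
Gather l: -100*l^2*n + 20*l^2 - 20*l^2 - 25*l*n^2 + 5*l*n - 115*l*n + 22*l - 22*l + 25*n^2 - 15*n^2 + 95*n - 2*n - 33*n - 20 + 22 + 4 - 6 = -100*l^2*n + l*(-25*n^2 - 110*n) + 10*n^2 + 60*n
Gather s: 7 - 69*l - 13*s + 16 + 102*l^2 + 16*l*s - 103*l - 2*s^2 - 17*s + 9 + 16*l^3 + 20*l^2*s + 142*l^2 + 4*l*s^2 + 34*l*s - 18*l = 16*l^3 + 244*l^2 - 190*l + s^2*(4*l - 2) + s*(20*l^2 + 50*l - 30) + 32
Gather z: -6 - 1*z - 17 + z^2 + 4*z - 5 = z^2 + 3*z - 28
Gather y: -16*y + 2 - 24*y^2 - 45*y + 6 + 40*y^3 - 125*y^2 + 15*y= 40*y^3 - 149*y^2 - 46*y + 8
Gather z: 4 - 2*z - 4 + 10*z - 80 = 8*z - 80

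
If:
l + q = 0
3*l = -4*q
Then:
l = 0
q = 0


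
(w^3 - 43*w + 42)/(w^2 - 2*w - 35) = (-w^3 + 43*w - 42)/(-w^2 + 2*w + 35)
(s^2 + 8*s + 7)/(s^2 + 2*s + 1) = (s + 7)/(s + 1)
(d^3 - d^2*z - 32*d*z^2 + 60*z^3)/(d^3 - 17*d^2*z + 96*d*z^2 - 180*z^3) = (d^2 + 4*d*z - 12*z^2)/(d^2 - 12*d*z + 36*z^2)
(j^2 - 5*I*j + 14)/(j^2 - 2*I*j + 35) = (j + 2*I)/(j + 5*I)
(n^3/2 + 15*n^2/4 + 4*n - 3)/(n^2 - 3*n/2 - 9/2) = (-2*n^3 - 15*n^2 - 16*n + 12)/(2*(-2*n^2 + 3*n + 9))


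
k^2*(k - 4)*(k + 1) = k^4 - 3*k^3 - 4*k^2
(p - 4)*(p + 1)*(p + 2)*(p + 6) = p^4 + 5*p^3 - 16*p^2 - 68*p - 48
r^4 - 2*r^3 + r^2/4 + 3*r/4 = r*(r - 3/2)*(r - 1)*(r + 1/2)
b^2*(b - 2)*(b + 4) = b^4 + 2*b^3 - 8*b^2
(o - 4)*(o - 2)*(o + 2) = o^3 - 4*o^2 - 4*o + 16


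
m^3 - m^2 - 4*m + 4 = (m - 2)*(m - 1)*(m + 2)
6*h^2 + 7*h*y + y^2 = (h + y)*(6*h + y)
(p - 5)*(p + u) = p^2 + p*u - 5*p - 5*u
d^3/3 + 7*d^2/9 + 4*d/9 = d*(d/3 + 1/3)*(d + 4/3)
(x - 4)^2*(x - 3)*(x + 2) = x^4 - 9*x^3 + 18*x^2 + 32*x - 96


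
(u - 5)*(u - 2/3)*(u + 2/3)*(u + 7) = u^4 + 2*u^3 - 319*u^2/9 - 8*u/9 + 140/9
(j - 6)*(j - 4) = j^2 - 10*j + 24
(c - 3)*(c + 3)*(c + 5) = c^3 + 5*c^2 - 9*c - 45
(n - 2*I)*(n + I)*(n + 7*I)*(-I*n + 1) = -I*n^4 + 7*n^3 - 3*I*n^2 + 23*n + 14*I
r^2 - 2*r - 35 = (r - 7)*(r + 5)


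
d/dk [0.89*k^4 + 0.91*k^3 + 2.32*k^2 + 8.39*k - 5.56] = 3.56*k^3 + 2.73*k^2 + 4.64*k + 8.39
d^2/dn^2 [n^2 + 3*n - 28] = 2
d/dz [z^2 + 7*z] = 2*z + 7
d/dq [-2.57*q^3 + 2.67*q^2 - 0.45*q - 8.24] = -7.71*q^2 + 5.34*q - 0.45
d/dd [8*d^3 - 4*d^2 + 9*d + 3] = 24*d^2 - 8*d + 9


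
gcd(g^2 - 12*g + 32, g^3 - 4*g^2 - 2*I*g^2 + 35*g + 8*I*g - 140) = g - 4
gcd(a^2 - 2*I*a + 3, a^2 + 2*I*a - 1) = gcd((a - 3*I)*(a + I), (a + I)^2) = a + I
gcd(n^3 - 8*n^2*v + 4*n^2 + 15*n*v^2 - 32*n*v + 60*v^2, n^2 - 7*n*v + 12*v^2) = -n + 3*v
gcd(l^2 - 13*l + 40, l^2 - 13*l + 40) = l^2 - 13*l + 40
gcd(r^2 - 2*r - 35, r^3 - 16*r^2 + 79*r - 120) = 1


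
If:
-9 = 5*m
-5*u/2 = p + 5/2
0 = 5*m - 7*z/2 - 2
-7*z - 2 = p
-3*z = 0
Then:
No Solution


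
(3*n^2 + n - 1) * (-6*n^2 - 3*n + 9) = -18*n^4 - 15*n^3 + 30*n^2 + 12*n - 9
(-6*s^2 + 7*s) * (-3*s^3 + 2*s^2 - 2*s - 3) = 18*s^5 - 33*s^4 + 26*s^3 + 4*s^2 - 21*s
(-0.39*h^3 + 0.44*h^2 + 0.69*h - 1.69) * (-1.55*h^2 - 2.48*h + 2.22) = 0.6045*h^5 + 0.2852*h^4 - 3.0265*h^3 + 1.8851*h^2 + 5.723*h - 3.7518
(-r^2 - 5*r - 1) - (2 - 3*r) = -r^2 - 2*r - 3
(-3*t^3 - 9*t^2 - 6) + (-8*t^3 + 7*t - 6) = -11*t^3 - 9*t^2 + 7*t - 12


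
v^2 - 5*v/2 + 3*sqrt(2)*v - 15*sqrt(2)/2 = (v - 5/2)*(v + 3*sqrt(2))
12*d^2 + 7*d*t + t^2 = (3*d + t)*(4*d + t)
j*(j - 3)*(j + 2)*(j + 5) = j^4 + 4*j^3 - 11*j^2 - 30*j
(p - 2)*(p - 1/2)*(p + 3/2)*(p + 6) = p^4 + 5*p^3 - 35*p^2/4 - 15*p + 9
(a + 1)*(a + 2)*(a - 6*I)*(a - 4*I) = a^4 + 3*a^3 - 10*I*a^3 - 22*a^2 - 30*I*a^2 - 72*a - 20*I*a - 48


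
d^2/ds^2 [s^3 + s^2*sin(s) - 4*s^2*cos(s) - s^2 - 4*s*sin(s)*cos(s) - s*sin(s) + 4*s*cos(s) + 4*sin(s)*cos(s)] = -s^2*sin(s) + 4*s^2*cos(s) + 17*s*sin(s) + 8*s*sin(2*s) + 6*s - 6*sin(s) - 8*sqrt(2)*sin(2*s + pi/4) - 10*cos(s) - 2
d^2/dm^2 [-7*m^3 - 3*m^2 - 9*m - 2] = -42*m - 6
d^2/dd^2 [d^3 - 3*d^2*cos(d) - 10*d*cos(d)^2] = 3*d^2*cos(d) + 12*d*sin(d) + 20*d*cos(2*d) + 6*d + 20*sin(2*d) - 6*cos(d)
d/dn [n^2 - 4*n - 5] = 2*n - 4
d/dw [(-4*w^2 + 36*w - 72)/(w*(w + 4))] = 4*(-13*w^2 + 36*w + 72)/(w^2*(w^2 + 8*w + 16))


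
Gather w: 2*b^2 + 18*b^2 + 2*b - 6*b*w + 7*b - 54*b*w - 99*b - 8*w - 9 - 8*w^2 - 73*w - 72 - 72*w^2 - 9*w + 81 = 20*b^2 - 90*b - 80*w^2 + w*(-60*b - 90)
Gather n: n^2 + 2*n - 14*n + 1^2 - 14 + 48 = n^2 - 12*n + 35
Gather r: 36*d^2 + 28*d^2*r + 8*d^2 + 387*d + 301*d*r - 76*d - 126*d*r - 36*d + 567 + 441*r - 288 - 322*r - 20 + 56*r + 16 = 44*d^2 + 275*d + r*(28*d^2 + 175*d + 175) + 275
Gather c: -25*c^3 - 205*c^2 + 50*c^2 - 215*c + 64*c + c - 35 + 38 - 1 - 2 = -25*c^3 - 155*c^2 - 150*c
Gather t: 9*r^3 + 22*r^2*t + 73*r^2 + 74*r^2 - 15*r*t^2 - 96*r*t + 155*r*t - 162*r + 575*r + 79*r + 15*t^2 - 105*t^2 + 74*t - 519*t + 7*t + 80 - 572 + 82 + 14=9*r^3 + 147*r^2 + 492*r + t^2*(-15*r - 90) + t*(22*r^2 + 59*r - 438) - 396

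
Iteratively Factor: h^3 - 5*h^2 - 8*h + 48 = (h - 4)*(h^2 - h - 12) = (h - 4)*(h + 3)*(h - 4)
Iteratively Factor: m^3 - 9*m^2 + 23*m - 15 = (m - 3)*(m^2 - 6*m + 5) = (m - 5)*(m - 3)*(m - 1)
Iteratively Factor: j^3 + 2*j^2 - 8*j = (j + 4)*(j^2 - 2*j) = (j - 2)*(j + 4)*(j)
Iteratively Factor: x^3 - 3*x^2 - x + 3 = (x + 1)*(x^2 - 4*x + 3) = (x - 1)*(x + 1)*(x - 3)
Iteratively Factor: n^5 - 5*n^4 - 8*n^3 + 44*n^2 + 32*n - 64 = (n - 4)*(n^4 - n^3 - 12*n^2 - 4*n + 16) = (n - 4)^2*(n^3 + 3*n^2 - 4) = (n - 4)^2*(n + 2)*(n^2 + n - 2) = (n - 4)^2*(n + 2)^2*(n - 1)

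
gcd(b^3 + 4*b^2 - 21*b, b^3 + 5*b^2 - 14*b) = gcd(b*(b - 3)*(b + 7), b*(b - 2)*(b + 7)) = b^2 + 7*b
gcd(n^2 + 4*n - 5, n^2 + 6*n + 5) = n + 5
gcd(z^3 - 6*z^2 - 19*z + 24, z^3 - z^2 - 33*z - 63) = z + 3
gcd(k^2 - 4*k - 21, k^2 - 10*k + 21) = k - 7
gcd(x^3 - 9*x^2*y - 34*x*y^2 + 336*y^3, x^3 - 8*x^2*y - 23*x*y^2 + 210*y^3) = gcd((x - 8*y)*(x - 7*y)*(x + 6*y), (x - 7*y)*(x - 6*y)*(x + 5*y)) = x - 7*y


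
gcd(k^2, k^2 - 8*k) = k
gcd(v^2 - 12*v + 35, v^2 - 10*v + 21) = v - 7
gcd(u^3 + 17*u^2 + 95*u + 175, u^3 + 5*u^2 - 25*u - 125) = u^2 + 10*u + 25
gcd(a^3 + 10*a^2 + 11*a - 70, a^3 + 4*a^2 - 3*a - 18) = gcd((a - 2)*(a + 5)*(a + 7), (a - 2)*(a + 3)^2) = a - 2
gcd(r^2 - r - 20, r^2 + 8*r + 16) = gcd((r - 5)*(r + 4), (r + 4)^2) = r + 4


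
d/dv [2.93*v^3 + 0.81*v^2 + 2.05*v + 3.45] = 8.79*v^2 + 1.62*v + 2.05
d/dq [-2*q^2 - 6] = -4*q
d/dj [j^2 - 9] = 2*j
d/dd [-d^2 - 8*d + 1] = -2*d - 8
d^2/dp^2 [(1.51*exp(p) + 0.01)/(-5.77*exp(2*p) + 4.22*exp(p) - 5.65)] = (-50.272279*exp(4*p) - 38.0993099999999*exp(3*p) + 296.091012*exp(2*p) - 34.876994*exp(p) - 48.441405)*exp(p)/(192.100033*exp(6*p) - 421.488114*exp(5*p) + 872.578059*exp(4*p) - 900.596108*exp(3*p) + 854.430855*exp(2*p) - 404.13885*exp(p) + 180.362125)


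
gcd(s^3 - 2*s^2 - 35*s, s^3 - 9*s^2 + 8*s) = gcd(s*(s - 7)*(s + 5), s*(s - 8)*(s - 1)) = s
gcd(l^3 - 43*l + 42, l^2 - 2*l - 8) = 1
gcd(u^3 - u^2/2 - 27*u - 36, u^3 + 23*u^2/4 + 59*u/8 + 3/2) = u^2 + 11*u/2 + 6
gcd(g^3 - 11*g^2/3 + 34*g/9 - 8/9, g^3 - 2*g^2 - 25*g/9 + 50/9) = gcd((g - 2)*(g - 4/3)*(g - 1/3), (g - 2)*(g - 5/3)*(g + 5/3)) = g - 2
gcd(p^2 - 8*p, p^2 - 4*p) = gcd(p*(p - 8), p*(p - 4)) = p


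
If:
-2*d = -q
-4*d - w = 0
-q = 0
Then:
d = 0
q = 0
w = 0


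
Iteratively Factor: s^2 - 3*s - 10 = (s + 2)*(s - 5)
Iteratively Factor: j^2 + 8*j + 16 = (j + 4)*(j + 4)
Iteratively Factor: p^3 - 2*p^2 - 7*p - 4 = (p + 1)*(p^2 - 3*p - 4) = (p - 4)*(p + 1)*(p + 1)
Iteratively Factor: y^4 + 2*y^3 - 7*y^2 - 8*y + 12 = (y - 2)*(y^3 + 4*y^2 + y - 6) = (y - 2)*(y + 2)*(y^2 + 2*y - 3) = (y - 2)*(y + 2)*(y + 3)*(y - 1)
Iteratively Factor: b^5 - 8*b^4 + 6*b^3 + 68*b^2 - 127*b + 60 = (b - 5)*(b^4 - 3*b^3 - 9*b^2 + 23*b - 12) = (b - 5)*(b - 4)*(b^3 + b^2 - 5*b + 3) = (b - 5)*(b - 4)*(b - 1)*(b^2 + 2*b - 3) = (b - 5)*(b - 4)*(b - 1)^2*(b + 3)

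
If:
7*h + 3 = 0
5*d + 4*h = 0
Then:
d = 12/35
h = -3/7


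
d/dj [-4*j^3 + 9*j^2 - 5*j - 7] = -12*j^2 + 18*j - 5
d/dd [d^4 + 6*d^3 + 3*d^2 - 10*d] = 4*d^3 + 18*d^2 + 6*d - 10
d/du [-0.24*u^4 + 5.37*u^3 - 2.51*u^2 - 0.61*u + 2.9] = -0.96*u^3 + 16.11*u^2 - 5.02*u - 0.61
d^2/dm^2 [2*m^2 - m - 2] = 4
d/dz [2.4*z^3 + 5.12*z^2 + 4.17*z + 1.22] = 7.2*z^2 + 10.24*z + 4.17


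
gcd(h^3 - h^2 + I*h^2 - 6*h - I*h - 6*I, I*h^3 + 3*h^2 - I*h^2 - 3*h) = 1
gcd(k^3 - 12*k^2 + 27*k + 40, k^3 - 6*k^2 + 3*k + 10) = k^2 - 4*k - 5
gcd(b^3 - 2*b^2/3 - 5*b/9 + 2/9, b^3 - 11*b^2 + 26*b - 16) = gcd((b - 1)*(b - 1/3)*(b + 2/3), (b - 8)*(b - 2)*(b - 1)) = b - 1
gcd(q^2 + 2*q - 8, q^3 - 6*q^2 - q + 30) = 1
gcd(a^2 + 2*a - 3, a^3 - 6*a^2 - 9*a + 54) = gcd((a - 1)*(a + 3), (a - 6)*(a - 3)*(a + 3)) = a + 3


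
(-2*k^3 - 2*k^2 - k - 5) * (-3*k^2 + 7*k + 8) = 6*k^5 - 8*k^4 - 27*k^3 - 8*k^2 - 43*k - 40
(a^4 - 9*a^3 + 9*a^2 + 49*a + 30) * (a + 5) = a^5 - 4*a^4 - 36*a^3 + 94*a^2 + 275*a + 150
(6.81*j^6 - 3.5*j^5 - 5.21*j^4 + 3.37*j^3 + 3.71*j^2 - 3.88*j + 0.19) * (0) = 0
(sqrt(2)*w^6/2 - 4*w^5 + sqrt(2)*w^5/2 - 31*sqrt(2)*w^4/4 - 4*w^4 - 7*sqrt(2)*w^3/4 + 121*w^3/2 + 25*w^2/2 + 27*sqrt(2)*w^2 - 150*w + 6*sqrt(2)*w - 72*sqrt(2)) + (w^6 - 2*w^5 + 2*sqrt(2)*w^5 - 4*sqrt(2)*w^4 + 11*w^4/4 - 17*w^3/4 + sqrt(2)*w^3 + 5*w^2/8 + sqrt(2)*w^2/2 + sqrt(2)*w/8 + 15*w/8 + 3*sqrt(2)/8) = sqrt(2)*w^6/2 + w^6 - 6*w^5 + 5*sqrt(2)*w^5/2 - 47*sqrt(2)*w^4/4 - 5*w^4/4 - 3*sqrt(2)*w^3/4 + 225*w^3/4 + 105*w^2/8 + 55*sqrt(2)*w^2/2 - 1185*w/8 + 49*sqrt(2)*w/8 - 573*sqrt(2)/8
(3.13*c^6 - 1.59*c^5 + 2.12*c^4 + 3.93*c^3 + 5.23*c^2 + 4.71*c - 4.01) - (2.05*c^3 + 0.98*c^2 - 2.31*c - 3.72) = 3.13*c^6 - 1.59*c^5 + 2.12*c^4 + 1.88*c^3 + 4.25*c^2 + 7.02*c - 0.29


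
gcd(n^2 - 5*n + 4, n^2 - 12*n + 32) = n - 4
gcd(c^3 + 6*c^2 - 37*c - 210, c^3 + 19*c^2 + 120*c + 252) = c + 7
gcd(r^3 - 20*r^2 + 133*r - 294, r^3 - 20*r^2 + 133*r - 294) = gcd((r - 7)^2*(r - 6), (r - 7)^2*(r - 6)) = r^3 - 20*r^2 + 133*r - 294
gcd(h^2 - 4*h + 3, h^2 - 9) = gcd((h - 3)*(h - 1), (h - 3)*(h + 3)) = h - 3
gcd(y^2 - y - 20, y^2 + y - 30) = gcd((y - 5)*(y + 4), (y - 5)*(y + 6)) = y - 5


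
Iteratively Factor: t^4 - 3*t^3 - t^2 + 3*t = (t + 1)*(t^3 - 4*t^2 + 3*t) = (t - 3)*(t + 1)*(t^2 - t) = (t - 3)*(t - 1)*(t + 1)*(t)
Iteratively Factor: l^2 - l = (l - 1)*(l)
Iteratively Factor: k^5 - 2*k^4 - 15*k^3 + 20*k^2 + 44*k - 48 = (k + 3)*(k^4 - 5*k^3 + 20*k - 16) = (k + 2)*(k + 3)*(k^3 - 7*k^2 + 14*k - 8) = (k - 4)*(k + 2)*(k + 3)*(k^2 - 3*k + 2) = (k - 4)*(k - 2)*(k + 2)*(k + 3)*(k - 1)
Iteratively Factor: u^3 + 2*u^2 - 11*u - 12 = (u + 1)*(u^2 + u - 12) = (u - 3)*(u + 1)*(u + 4)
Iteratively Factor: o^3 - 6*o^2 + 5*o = (o - 5)*(o^2 - o) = (o - 5)*(o - 1)*(o)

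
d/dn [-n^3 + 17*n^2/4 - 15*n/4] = -3*n^2 + 17*n/2 - 15/4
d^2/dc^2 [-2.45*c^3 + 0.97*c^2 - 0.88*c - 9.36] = 1.94 - 14.7*c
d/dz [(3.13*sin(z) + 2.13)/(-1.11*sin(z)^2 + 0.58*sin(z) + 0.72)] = (3.4743*sin(z)^2 + 4.7286*sin(z) + 1.0182)*cos(z)/(1.2321*sin(z)^4 - 1.2876*sin(z)^3 - 1.262*sin(z)^2 + 0.8352*sin(z) + 0.5184)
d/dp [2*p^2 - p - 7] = 4*p - 1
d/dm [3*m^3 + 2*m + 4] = 9*m^2 + 2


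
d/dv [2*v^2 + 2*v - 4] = 4*v + 2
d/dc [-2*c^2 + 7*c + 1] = 7 - 4*c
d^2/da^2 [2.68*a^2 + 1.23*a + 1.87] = 5.36000000000000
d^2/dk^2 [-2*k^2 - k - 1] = -4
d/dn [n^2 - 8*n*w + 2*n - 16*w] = 2*n - 8*w + 2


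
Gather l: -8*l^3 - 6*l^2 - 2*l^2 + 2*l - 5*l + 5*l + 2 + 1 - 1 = -8*l^3 - 8*l^2 + 2*l + 2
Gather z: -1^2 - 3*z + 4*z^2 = 4*z^2 - 3*z - 1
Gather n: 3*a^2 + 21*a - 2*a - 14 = 3*a^2 + 19*a - 14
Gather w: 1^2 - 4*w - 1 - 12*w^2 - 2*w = -12*w^2 - 6*w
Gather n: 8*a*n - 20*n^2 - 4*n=-20*n^2 + n*(8*a - 4)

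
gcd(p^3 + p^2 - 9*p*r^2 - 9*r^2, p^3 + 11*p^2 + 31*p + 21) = p + 1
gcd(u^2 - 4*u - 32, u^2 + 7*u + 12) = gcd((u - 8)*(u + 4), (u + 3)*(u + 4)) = u + 4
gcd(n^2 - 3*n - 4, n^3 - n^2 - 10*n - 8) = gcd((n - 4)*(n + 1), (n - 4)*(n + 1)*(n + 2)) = n^2 - 3*n - 4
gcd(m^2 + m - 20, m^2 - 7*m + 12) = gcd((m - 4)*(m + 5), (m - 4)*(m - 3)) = m - 4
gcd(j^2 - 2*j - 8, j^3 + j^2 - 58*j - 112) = j + 2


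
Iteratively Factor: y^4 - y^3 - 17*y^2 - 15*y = (y)*(y^3 - y^2 - 17*y - 15) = y*(y + 1)*(y^2 - 2*y - 15) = y*(y + 1)*(y + 3)*(y - 5)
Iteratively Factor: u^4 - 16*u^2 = (u)*(u^3 - 16*u) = u^2*(u^2 - 16) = u^2*(u + 4)*(u - 4)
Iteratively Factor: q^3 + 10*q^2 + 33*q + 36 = (q + 3)*(q^2 + 7*q + 12) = (q + 3)^2*(q + 4)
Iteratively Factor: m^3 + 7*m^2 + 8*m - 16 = (m + 4)*(m^2 + 3*m - 4) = (m - 1)*(m + 4)*(m + 4)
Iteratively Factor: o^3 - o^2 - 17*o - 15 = (o + 3)*(o^2 - 4*o - 5) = (o - 5)*(o + 3)*(o + 1)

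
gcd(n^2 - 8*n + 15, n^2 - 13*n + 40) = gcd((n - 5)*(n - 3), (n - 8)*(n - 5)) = n - 5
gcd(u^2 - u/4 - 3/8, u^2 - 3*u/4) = u - 3/4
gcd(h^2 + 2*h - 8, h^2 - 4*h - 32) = h + 4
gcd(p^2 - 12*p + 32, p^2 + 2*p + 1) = 1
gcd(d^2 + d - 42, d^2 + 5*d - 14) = d + 7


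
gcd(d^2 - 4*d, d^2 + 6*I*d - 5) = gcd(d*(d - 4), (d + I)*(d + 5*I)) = 1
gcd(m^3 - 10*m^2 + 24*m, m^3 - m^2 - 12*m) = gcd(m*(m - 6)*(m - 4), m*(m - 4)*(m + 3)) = m^2 - 4*m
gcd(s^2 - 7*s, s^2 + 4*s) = s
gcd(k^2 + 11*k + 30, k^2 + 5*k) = k + 5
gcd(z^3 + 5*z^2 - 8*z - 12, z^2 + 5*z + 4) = z + 1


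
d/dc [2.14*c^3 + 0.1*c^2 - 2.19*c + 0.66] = 6.42*c^2 + 0.2*c - 2.19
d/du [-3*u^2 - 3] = -6*u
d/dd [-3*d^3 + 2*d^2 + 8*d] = -9*d^2 + 4*d + 8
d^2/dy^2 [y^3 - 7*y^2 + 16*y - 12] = 6*y - 14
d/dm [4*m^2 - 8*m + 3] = 8*m - 8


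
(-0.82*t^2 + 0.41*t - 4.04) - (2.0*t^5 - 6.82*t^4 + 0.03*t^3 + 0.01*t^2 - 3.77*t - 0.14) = -2.0*t^5 + 6.82*t^4 - 0.03*t^3 - 0.83*t^2 + 4.18*t - 3.9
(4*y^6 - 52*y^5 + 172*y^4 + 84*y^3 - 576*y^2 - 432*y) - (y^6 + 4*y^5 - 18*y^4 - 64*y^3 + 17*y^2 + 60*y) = 3*y^6 - 56*y^5 + 190*y^4 + 148*y^3 - 593*y^2 - 492*y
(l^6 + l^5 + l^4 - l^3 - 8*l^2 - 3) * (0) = 0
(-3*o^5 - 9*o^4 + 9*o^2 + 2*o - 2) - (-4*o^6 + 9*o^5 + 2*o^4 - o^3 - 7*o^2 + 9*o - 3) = 4*o^6 - 12*o^5 - 11*o^4 + o^3 + 16*o^2 - 7*o + 1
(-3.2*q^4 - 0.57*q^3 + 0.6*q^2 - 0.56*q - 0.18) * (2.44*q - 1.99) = -7.808*q^5 + 4.9772*q^4 + 2.5983*q^3 - 2.5604*q^2 + 0.6752*q + 0.3582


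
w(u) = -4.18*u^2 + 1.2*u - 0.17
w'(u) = 1.2 - 8.36*u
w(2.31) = -19.70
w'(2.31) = -18.11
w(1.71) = -10.34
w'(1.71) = -13.10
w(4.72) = -87.63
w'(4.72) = -38.26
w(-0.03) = -0.21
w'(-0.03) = 1.45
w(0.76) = -1.67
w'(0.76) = -5.15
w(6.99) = -196.02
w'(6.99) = -57.24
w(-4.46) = -88.67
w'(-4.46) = 38.49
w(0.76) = -1.67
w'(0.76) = -5.15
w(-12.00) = -616.49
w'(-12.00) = 101.52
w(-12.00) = -616.49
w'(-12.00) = 101.52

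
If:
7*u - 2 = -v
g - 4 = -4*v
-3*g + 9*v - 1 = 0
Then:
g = 32/21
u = 29/147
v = 13/21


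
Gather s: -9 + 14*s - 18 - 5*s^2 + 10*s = -5*s^2 + 24*s - 27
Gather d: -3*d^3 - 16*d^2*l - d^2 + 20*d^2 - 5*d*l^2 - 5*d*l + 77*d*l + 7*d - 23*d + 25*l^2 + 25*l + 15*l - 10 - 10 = -3*d^3 + d^2*(19 - 16*l) + d*(-5*l^2 + 72*l - 16) + 25*l^2 + 40*l - 20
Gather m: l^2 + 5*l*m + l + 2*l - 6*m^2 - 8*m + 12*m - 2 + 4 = l^2 + 3*l - 6*m^2 + m*(5*l + 4) + 2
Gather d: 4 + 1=5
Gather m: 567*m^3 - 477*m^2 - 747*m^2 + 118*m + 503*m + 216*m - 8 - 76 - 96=567*m^3 - 1224*m^2 + 837*m - 180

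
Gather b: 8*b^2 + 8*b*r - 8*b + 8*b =8*b^2 + 8*b*r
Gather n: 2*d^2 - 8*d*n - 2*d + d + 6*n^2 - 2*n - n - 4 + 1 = 2*d^2 - d + 6*n^2 + n*(-8*d - 3) - 3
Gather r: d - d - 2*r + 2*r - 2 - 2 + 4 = 0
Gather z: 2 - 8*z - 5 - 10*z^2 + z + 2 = -10*z^2 - 7*z - 1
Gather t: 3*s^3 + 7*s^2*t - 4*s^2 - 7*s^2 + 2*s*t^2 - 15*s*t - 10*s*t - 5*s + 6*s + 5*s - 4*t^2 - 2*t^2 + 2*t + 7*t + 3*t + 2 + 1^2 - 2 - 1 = 3*s^3 - 11*s^2 + 6*s + t^2*(2*s - 6) + t*(7*s^2 - 25*s + 12)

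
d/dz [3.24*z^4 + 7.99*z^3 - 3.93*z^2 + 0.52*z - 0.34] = 12.96*z^3 + 23.97*z^2 - 7.86*z + 0.52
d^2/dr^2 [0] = 0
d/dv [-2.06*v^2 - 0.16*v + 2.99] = -4.12*v - 0.16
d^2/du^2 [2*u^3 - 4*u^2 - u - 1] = 12*u - 8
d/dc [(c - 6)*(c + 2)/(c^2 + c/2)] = 6*(3*c^2 + 16*c + 4)/(c^2*(4*c^2 + 4*c + 1))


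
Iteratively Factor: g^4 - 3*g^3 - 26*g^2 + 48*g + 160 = (g + 2)*(g^3 - 5*g^2 - 16*g + 80) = (g - 4)*(g + 2)*(g^2 - g - 20) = (g - 4)*(g + 2)*(g + 4)*(g - 5)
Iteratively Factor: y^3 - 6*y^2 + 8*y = (y - 4)*(y^2 - 2*y) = (y - 4)*(y - 2)*(y)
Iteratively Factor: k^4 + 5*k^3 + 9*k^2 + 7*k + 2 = (k + 1)*(k^3 + 4*k^2 + 5*k + 2) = (k + 1)^2*(k^2 + 3*k + 2) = (k + 1)^2*(k + 2)*(k + 1)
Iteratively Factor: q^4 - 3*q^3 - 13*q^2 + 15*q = (q + 3)*(q^3 - 6*q^2 + 5*q) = q*(q + 3)*(q^2 - 6*q + 5) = q*(q - 1)*(q + 3)*(q - 5)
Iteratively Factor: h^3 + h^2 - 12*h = (h - 3)*(h^2 + 4*h) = (h - 3)*(h + 4)*(h)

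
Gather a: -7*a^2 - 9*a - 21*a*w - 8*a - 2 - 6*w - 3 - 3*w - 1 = -7*a^2 + a*(-21*w - 17) - 9*w - 6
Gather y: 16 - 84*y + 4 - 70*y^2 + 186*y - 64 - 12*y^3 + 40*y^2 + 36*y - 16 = -12*y^3 - 30*y^2 + 138*y - 60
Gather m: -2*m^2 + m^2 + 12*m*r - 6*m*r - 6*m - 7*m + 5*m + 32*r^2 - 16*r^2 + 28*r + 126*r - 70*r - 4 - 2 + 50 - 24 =-m^2 + m*(6*r - 8) + 16*r^2 + 84*r + 20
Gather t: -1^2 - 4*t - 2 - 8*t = -12*t - 3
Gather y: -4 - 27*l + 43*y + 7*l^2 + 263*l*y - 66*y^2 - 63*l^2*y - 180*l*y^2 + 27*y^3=7*l^2 - 27*l + 27*y^3 + y^2*(-180*l - 66) + y*(-63*l^2 + 263*l + 43) - 4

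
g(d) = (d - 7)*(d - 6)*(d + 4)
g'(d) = (d - 7)*(d - 6) + (d - 7)*(d + 4) + (d - 6)*(d + 4) = 3*d^2 - 18*d - 10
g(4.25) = 39.70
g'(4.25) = -32.31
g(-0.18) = 169.50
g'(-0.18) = -6.66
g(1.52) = 135.52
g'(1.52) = -30.43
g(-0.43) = 170.56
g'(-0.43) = -1.71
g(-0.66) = 170.39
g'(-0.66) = 3.19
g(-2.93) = 94.88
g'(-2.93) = 68.49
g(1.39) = 139.40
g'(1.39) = -29.22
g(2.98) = 84.74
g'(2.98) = -37.00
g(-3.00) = 90.00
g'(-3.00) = 71.00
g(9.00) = 78.00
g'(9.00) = 71.00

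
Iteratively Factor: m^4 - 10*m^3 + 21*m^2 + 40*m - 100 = (m - 2)*(m^3 - 8*m^2 + 5*m + 50) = (m - 2)*(m + 2)*(m^2 - 10*m + 25) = (m - 5)*(m - 2)*(m + 2)*(m - 5)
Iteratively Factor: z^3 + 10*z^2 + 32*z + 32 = (z + 4)*(z^2 + 6*z + 8) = (z + 4)^2*(z + 2)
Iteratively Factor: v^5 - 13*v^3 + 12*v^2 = (v)*(v^4 - 13*v^2 + 12*v) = v*(v - 1)*(v^3 + v^2 - 12*v) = v^2*(v - 1)*(v^2 + v - 12) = v^2*(v - 1)*(v + 4)*(v - 3)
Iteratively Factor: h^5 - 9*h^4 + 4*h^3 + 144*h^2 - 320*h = (h - 4)*(h^4 - 5*h^3 - 16*h^2 + 80*h) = (h - 5)*(h - 4)*(h^3 - 16*h) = (h - 5)*(h - 4)*(h + 4)*(h^2 - 4*h) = h*(h - 5)*(h - 4)*(h + 4)*(h - 4)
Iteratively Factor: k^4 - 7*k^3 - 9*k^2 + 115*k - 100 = (k + 4)*(k^3 - 11*k^2 + 35*k - 25) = (k - 5)*(k + 4)*(k^2 - 6*k + 5) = (k - 5)^2*(k + 4)*(k - 1)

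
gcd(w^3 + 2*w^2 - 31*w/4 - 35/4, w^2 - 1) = w + 1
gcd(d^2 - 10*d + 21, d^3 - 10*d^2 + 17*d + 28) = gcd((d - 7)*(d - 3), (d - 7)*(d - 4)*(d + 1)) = d - 7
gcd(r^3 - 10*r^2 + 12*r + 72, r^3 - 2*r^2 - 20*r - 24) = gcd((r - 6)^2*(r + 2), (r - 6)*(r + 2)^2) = r^2 - 4*r - 12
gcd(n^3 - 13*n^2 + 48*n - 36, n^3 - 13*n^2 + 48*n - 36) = n^3 - 13*n^2 + 48*n - 36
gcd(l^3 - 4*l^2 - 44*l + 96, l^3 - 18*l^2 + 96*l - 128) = l^2 - 10*l + 16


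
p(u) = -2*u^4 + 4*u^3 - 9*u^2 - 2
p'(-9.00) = 6966.00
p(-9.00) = -16769.00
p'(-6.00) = 2268.00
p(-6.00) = -3782.00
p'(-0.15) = 3.00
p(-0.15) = -2.22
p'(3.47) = -252.22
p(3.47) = -233.21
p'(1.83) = -41.78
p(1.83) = -30.06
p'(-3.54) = 568.99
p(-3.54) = -606.31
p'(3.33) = -222.28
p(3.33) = -200.02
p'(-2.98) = 371.91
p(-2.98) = -345.50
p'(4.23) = -466.92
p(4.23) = -500.60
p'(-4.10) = 826.89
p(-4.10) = -994.13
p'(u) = -8*u^3 + 12*u^2 - 18*u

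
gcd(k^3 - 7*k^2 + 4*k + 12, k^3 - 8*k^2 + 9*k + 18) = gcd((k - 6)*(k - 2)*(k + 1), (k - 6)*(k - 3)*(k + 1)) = k^2 - 5*k - 6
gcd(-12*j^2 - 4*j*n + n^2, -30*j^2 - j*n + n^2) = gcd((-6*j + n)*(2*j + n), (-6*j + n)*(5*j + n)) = 6*j - n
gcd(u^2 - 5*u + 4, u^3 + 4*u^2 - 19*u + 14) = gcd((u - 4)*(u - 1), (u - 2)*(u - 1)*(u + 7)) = u - 1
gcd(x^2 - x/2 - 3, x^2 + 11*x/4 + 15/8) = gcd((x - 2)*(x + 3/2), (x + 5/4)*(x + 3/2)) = x + 3/2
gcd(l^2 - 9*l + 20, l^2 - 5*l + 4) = l - 4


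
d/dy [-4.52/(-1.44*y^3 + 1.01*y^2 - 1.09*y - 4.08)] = (-19.5264*y^2 + 9.1304*y - 4.9268)/(1.44*y^3 - 1.01*y^2 + 1.09*y + 4.08)^2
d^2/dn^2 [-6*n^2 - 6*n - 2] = -12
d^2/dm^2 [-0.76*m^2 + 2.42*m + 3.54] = -1.52000000000000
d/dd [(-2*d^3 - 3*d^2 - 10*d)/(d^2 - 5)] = 2*(-d^4 + 20*d^2 + 15*d + 25)/(d^4 - 10*d^2 + 25)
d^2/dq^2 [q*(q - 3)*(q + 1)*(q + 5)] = 12*q^2 + 18*q - 26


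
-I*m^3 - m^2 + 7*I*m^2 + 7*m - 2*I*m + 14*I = (m - 7)*(m - 2*I)*(-I*m + 1)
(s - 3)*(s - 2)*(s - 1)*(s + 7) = s^4 + s^3 - 31*s^2 + 71*s - 42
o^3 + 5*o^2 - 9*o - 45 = (o - 3)*(o + 3)*(o + 5)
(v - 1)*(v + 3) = v^2 + 2*v - 3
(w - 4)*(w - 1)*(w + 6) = w^3 + w^2 - 26*w + 24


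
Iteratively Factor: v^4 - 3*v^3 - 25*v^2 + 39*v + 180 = (v + 3)*(v^3 - 6*v^2 - 7*v + 60) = (v + 3)^2*(v^2 - 9*v + 20) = (v - 5)*(v + 3)^2*(v - 4)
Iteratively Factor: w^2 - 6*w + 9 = (w - 3)*(w - 3)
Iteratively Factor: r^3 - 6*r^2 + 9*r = (r)*(r^2 - 6*r + 9) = r*(r - 3)*(r - 3)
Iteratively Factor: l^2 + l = (l)*(l + 1)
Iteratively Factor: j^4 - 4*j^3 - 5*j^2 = (j + 1)*(j^3 - 5*j^2) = j*(j + 1)*(j^2 - 5*j) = j^2*(j + 1)*(j - 5)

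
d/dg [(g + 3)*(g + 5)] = 2*g + 8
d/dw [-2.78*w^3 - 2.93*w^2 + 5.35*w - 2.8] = -8.34*w^2 - 5.86*w + 5.35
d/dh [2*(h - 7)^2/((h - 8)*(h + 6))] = 4*(6*h^2 - 97*h + 385)/(h^4 - 4*h^3 - 92*h^2 + 192*h + 2304)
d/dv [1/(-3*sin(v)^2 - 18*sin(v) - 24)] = 2*(sin(v) + 3)*cos(v)/(3*(sin(v)^2 + 6*sin(v) + 8)^2)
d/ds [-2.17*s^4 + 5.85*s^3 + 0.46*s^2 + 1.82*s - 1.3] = -8.68*s^3 + 17.55*s^2 + 0.92*s + 1.82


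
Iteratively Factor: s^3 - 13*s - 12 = (s + 3)*(s^2 - 3*s - 4) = (s + 1)*(s + 3)*(s - 4)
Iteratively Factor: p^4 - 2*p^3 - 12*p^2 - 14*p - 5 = (p + 1)*(p^3 - 3*p^2 - 9*p - 5) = (p + 1)^2*(p^2 - 4*p - 5) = (p - 5)*(p + 1)^2*(p + 1)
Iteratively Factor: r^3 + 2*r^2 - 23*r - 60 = (r - 5)*(r^2 + 7*r + 12) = (r - 5)*(r + 4)*(r + 3)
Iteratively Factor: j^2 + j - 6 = (j + 3)*(j - 2)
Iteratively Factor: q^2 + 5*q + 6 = (q + 3)*(q + 2)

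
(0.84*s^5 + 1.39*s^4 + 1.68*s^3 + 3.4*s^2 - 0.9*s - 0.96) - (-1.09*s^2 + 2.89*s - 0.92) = 0.84*s^5 + 1.39*s^4 + 1.68*s^3 + 4.49*s^2 - 3.79*s - 0.0399999999999999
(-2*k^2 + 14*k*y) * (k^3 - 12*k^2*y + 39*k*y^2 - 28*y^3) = -2*k^5 + 38*k^4*y - 246*k^3*y^2 + 602*k^2*y^3 - 392*k*y^4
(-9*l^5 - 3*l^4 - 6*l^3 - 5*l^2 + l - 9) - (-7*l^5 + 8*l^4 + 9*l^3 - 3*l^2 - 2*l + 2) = -2*l^5 - 11*l^4 - 15*l^3 - 2*l^2 + 3*l - 11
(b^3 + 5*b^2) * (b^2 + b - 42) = b^5 + 6*b^4 - 37*b^3 - 210*b^2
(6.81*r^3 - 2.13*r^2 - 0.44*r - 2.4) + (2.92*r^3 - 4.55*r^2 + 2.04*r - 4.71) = 9.73*r^3 - 6.68*r^2 + 1.6*r - 7.11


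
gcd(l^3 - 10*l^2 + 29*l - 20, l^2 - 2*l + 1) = l - 1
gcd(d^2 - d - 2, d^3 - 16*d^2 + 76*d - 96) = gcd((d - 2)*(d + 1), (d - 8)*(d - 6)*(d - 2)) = d - 2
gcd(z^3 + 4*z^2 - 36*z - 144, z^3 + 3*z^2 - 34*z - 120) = z^2 - 2*z - 24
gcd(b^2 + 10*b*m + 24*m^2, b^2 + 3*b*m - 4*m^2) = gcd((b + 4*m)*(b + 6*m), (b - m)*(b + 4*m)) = b + 4*m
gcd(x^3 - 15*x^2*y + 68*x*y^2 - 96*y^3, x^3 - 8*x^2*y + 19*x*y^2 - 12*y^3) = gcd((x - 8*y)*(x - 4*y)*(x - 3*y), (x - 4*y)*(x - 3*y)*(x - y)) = x^2 - 7*x*y + 12*y^2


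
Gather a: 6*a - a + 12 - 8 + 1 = 5*a + 5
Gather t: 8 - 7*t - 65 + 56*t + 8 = 49*t - 49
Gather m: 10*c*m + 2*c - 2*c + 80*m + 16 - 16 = m*(10*c + 80)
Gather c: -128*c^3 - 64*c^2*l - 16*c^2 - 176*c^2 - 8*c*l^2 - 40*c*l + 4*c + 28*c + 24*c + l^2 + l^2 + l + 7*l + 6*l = -128*c^3 + c^2*(-64*l - 192) + c*(-8*l^2 - 40*l + 56) + 2*l^2 + 14*l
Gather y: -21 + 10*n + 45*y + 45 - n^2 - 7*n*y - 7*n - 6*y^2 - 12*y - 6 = -n^2 + 3*n - 6*y^2 + y*(33 - 7*n) + 18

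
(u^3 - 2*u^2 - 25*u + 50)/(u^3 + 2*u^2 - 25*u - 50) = (u - 2)/(u + 2)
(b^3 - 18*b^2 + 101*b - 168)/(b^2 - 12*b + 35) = (b^2 - 11*b + 24)/(b - 5)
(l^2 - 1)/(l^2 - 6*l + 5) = (l + 1)/(l - 5)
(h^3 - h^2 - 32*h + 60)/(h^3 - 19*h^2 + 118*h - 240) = (h^2 + 4*h - 12)/(h^2 - 14*h + 48)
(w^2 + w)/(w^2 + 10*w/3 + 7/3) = 3*w/(3*w + 7)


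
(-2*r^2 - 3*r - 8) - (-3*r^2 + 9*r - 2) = r^2 - 12*r - 6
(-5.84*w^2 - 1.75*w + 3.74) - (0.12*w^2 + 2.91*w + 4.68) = -5.96*w^2 - 4.66*w - 0.94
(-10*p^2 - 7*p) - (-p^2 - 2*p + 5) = -9*p^2 - 5*p - 5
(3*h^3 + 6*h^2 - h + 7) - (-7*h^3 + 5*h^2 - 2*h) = 10*h^3 + h^2 + h + 7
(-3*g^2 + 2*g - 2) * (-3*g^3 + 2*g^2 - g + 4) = 9*g^5 - 12*g^4 + 13*g^3 - 18*g^2 + 10*g - 8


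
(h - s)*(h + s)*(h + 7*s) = h^3 + 7*h^2*s - h*s^2 - 7*s^3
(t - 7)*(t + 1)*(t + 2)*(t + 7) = t^4 + 3*t^3 - 47*t^2 - 147*t - 98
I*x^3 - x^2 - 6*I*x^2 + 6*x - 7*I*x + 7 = (x - 7)*(x + I)*(I*x + I)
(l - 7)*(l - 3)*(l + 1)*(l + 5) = l^4 - 4*l^3 - 34*l^2 + 76*l + 105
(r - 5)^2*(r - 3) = r^3 - 13*r^2 + 55*r - 75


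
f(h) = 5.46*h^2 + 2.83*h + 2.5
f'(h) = 10.92*h + 2.83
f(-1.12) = 6.18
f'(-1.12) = -9.40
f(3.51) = 79.70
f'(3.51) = 41.16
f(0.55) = 5.71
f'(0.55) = 8.84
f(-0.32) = 2.15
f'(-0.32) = -0.66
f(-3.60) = 63.07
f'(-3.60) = -36.48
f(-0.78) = 3.61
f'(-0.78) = -5.69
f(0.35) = 4.16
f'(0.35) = 6.65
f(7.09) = 297.03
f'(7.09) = 80.25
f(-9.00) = 419.29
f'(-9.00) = -95.45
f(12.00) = 822.70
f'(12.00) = 133.87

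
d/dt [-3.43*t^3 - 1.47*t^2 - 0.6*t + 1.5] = -10.29*t^2 - 2.94*t - 0.6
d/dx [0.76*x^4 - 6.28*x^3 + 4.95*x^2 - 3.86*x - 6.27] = 3.04*x^3 - 18.84*x^2 + 9.9*x - 3.86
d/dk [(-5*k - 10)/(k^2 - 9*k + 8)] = 5*(k^2 + 4*k - 26)/(k^4 - 18*k^3 + 97*k^2 - 144*k + 64)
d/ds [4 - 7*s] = -7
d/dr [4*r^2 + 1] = 8*r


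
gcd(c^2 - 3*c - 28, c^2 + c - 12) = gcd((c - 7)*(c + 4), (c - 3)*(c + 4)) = c + 4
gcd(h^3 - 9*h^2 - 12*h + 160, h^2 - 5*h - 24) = h - 8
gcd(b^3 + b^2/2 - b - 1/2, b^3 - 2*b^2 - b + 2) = b^2 - 1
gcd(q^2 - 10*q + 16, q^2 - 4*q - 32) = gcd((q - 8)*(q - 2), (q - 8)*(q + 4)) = q - 8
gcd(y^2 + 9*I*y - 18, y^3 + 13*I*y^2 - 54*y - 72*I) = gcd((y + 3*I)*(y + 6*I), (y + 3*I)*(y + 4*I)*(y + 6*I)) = y^2 + 9*I*y - 18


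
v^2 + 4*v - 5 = (v - 1)*(v + 5)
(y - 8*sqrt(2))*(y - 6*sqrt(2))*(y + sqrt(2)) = y^3 - 13*sqrt(2)*y^2 + 68*y + 96*sqrt(2)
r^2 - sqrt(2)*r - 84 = (r - 7*sqrt(2))*(r + 6*sqrt(2))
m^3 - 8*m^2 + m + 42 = (m - 7)*(m - 3)*(m + 2)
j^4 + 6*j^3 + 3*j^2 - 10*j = j*(j - 1)*(j + 2)*(j + 5)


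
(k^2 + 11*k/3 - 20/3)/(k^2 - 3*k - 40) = (k - 4/3)/(k - 8)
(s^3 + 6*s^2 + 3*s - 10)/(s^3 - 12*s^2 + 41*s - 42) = (s^3 + 6*s^2 + 3*s - 10)/(s^3 - 12*s^2 + 41*s - 42)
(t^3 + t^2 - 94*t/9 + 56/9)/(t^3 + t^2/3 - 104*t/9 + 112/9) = (3*t - 2)/(3*t - 4)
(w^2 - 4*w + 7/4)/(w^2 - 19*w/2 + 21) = (w - 1/2)/(w - 6)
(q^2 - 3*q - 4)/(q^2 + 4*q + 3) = (q - 4)/(q + 3)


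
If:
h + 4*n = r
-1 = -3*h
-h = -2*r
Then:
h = 1/3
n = -1/24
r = 1/6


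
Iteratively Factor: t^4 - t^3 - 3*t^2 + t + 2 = (t - 1)*(t^3 - 3*t - 2) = (t - 1)*(t + 1)*(t^2 - t - 2) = (t - 1)*(t + 1)^2*(t - 2)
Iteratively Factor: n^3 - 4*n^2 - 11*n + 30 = (n - 2)*(n^2 - 2*n - 15) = (n - 5)*(n - 2)*(n + 3)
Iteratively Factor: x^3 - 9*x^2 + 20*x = (x - 5)*(x^2 - 4*x) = (x - 5)*(x - 4)*(x)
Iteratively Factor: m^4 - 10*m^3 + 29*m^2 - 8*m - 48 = (m - 4)*(m^3 - 6*m^2 + 5*m + 12) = (m - 4)*(m + 1)*(m^2 - 7*m + 12) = (m - 4)*(m - 3)*(m + 1)*(m - 4)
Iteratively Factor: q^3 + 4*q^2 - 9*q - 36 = (q - 3)*(q^2 + 7*q + 12) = (q - 3)*(q + 3)*(q + 4)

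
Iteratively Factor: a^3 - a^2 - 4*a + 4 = (a - 2)*(a^2 + a - 2) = (a - 2)*(a + 2)*(a - 1)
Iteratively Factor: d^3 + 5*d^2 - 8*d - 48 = (d + 4)*(d^2 + d - 12) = (d + 4)^2*(d - 3)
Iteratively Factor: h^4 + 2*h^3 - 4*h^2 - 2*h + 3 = (h + 1)*(h^3 + h^2 - 5*h + 3) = (h - 1)*(h + 1)*(h^2 + 2*h - 3) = (h - 1)^2*(h + 1)*(h + 3)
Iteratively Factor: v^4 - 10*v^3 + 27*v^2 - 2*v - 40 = (v - 5)*(v^3 - 5*v^2 + 2*v + 8) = (v - 5)*(v + 1)*(v^2 - 6*v + 8) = (v - 5)*(v - 2)*(v + 1)*(v - 4)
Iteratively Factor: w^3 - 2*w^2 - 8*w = (w + 2)*(w^2 - 4*w) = w*(w + 2)*(w - 4)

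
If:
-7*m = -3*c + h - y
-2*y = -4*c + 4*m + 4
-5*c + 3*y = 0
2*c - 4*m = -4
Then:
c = -6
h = -14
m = -2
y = -10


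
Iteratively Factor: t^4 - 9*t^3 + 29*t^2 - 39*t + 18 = (t - 3)*(t^3 - 6*t^2 + 11*t - 6) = (t - 3)*(t - 1)*(t^2 - 5*t + 6) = (t - 3)*(t - 2)*(t - 1)*(t - 3)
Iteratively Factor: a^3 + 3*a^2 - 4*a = (a - 1)*(a^2 + 4*a) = a*(a - 1)*(a + 4)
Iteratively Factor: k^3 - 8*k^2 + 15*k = (k)*(k^2 - 8*k + 15) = k*(k - 3)*(k - 5)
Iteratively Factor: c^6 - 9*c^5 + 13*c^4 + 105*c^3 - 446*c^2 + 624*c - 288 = (c - 1)*(c^5 - 8*c^4 + 5*c^3 + 110*c^2 - 336*c + 288) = (c - 3)*(c - 1)*(c^4 - 5*c^3 - 10*c^2 + 80*c - 96) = (c - 3)*(c - 2)*(c - 1)*(c^3 - 3*c^2 - 16*c + 48) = (c - 4)*(c - 3)*(c - 2)*(c - 1)*(c^2 + c - 12) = (c - 4)*(c - 3)^2*(c - 2)*(c - 1)*(c + 4)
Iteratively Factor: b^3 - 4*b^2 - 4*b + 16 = (b - 4)*(b^2 - 4) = (b - 4)*(b + 2)*(b - 2)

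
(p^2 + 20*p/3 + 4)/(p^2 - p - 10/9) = 3*(p + 6)/(3*p - 5)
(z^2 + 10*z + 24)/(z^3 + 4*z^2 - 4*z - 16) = (z + 6)/(z^2 - 4)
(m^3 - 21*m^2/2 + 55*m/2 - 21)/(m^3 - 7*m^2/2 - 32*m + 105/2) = (m - 2)/(m + 5)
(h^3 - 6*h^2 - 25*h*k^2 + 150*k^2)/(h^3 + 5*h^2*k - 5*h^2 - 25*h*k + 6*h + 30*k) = (h^2 - 5*h*k - 6*h + 30*k)/(h^2 - 5*h + 6)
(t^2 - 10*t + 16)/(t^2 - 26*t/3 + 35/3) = 3*(t^2 - 10*t + 16)/(3*t^2 - 26*t + 35)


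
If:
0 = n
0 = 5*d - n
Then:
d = 0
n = 0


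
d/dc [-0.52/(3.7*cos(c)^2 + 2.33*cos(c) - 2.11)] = -(3.848*cos(c) + 1.2116)*sin(c)/(3.7*cos(c)^2 + 2.33*cos(c) - 2.11)^2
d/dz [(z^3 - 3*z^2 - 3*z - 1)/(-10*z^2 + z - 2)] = (-10*z^4 + 2*z^3 - 39*z^2 - 8*z + 7)/(100*z^4 - 20*z^3 + 41*z^2 - 4*z + 4)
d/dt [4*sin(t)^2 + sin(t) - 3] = (8*sin(t) + 1)*cos(t)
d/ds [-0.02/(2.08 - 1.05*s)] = -0.021/(1.05*s - 2.08)^2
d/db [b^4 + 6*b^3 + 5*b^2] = 2*b*(2*b^2 + 9*b + 5)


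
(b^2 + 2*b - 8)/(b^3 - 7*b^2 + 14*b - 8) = (b + 4)/(b^2 - 5*b + 4)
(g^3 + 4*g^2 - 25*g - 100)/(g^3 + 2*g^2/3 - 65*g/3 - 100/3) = 3*(g + 5)/(3*g + 5)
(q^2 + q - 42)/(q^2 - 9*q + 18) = (q + 7)/(q - 3)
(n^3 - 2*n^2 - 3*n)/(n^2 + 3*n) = (n^2 - 2*n - 3)/(n + 3)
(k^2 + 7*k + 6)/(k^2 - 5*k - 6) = (k + 6)/(k - 6)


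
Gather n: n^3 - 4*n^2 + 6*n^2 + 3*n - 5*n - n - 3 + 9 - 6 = n^3 + 2*n^2 - 3*n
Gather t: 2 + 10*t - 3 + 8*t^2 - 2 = 8*t^2 + 10*t - 3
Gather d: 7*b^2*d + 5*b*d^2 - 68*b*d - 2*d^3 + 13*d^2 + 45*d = -2*d^3 + d^2*(5*b + 13) + d*(7*b^2 - 68*b + 45)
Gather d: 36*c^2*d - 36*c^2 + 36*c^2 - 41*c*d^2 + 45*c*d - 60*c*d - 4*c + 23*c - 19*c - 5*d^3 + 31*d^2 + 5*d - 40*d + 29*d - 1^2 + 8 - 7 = -5*d^3 + d^2*(31 - 41*c) + d*(36*c^2 - 15*c - 6)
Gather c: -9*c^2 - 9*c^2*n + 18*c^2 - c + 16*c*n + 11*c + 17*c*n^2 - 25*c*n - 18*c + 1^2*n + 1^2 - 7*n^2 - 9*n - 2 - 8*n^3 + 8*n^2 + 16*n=c^2*(9 - 9*n) + c*(17*n^2 - 9*n - 8) - 8*n^3 + n^2 + 8*n - 1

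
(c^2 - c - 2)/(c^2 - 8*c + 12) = (c + 1)/(c - 6)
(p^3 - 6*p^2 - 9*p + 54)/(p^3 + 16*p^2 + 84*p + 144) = (p^3 - 6*p^2 - 9*p + 54)/(p^3 + 16*p^2 + 84*p + 144)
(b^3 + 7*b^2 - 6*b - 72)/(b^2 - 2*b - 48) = (b^2 + b - 12)/(b - 8)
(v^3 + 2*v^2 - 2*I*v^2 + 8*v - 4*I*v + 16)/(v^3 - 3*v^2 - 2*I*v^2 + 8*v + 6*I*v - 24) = (v + 2)/(v - 3)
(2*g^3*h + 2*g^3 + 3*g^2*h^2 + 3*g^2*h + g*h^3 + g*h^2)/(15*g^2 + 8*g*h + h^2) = g*(2*g^2*h + 2*g^2 + 3*g*h^2 + 3*g*h + h^3 + h^2)/(15*g^2 + 8*g*h + h^2)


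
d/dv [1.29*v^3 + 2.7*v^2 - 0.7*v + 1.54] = 3.87*v^2 + 5.4*v - 0.7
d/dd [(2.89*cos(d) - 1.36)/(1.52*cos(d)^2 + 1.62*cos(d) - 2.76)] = (4.3928*cos(d)^2 - 4.1344*cos(d) + 5.7732)*sin(d)/(2.3104*cos(d)^4 + 4.9248*cos(d)^3 - 5.766*cos(d)^2 - 8.9424*cos(d) + 7.6176)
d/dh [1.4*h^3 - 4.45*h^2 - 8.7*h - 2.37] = 4.2*h^2 - 8.9*h - 8.7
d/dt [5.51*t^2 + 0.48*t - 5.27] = 11.02*t + 0.48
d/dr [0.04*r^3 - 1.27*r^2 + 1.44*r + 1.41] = 0.12*r^2 - 2.54*r + 1.44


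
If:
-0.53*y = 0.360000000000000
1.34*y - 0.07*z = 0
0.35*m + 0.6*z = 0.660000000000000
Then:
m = 24.18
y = -0.68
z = -13.00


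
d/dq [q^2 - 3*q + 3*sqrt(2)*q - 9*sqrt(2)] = 2*q - 3 + 3*sqrt(2)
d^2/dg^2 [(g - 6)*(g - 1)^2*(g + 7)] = 12*g^2 - 6*g - 86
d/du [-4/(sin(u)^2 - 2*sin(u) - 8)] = 8*(sin(u) - 1)*cos(u)/((sin(u) - 4)^2*(sin(u) + 2)^2)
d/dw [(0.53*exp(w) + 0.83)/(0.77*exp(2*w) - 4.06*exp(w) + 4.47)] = (-0.4081*exp(2*w) - 1.2782*exp(w) + 5.7389)*exp(w)/(0.5929*exp(4*w) - 6.2524*exp(3*w) + 23.3674*exp(2*w) - 36.2964*exp(w) + 19.9809)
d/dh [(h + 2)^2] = 2*h + 4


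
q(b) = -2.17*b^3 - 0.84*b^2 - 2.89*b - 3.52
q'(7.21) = -353.42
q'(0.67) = -6.94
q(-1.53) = 6.71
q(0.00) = -3.52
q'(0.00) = -2.89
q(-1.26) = 3.13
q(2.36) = -43.54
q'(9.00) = -545.32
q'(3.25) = -77.11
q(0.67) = -6.49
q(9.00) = -1679.50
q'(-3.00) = -56.44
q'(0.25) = -3.72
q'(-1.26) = -11.11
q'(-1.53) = -15.56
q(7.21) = -881.35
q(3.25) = -96.28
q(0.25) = -4.33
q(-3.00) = 56.18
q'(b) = -6.51*b^2 - 1.68*b - 2.89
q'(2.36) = -43.11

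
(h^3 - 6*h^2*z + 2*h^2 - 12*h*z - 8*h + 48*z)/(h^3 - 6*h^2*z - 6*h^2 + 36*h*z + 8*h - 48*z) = (h + 4)/(h - 4)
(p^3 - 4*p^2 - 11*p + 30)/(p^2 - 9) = (p^2 - 7*p + 10)/(p - 3)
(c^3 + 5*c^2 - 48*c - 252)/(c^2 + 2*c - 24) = (c^2 - c - 42)/(c - 4)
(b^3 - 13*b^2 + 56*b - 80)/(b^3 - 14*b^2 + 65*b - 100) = (b - 4)/(b - 5)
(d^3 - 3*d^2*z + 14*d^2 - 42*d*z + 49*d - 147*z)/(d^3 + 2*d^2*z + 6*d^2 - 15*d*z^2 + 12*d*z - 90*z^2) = (d^2 + 14*d + 49)/(d^2 + 5*d*z + 6*d + 30*z)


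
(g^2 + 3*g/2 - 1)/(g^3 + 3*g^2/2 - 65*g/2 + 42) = (2*g^2 + 3*g - 2)/(2*g^3 + 3*g^2 - 65*g + 84)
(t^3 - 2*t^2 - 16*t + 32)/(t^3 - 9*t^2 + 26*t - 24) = (t + 4)/(t - 3)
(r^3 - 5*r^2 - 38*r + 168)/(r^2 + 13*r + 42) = (r^2 - 11*r + 28)/(r + 7)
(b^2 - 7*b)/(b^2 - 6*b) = (b - 7)/(b - 6)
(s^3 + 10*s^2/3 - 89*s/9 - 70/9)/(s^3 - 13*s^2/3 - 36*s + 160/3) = (9*s^2 - 15*s - 14)/(3*(3*s^2 - 28*s + 32))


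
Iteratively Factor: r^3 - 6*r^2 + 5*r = (r - 5)*(r^2 - r) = (r - 5)*(r - 1)*(r)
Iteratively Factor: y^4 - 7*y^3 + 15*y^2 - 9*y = (y - 3)*(y^3 - 4*y^2 + 3*y) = y*(y - 3)*(y^2 - 4*y + 3) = y*(y - 3)^2*(y - 1)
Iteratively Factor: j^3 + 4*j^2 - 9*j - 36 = (j + 3)*(j^2 + j - 12) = (j + 3)*(j + 4)*(j - 3)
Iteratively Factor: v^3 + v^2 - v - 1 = (v + 1)*(v^2 - 1) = (v + 1)^2*(v - 1)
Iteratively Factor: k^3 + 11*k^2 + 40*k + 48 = (k + 4)*(k^2 + 7*k + 12) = (k + 4)^2*(k + 3)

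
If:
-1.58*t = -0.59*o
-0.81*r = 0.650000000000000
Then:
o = 2.67796610169492*t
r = -0.80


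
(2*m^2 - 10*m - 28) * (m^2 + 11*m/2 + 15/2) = 2*m^4 + m^3 - 68*m^2 - 229*m - 210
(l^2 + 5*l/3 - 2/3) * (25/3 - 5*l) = -5*l^3 + 155*l/9 - 50/9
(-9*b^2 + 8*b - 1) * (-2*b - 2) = 18*b^3 + 2*b^2 - 14*b + 2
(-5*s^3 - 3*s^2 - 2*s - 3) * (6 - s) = 5*s^4 - 27*s^3 - 16*s^2 - 9*s - 18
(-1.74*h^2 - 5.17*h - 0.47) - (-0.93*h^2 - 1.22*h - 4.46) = -0.81*h^2 - 3.95*h + 3.99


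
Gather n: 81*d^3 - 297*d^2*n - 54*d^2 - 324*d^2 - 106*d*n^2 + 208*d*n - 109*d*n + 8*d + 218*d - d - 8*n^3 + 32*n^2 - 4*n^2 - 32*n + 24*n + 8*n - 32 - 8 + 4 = 81*d^3 - 378*d^2 + 225*d - 8*n^3 + n^2*(28 - 106*d) + n*(-297*d^2 + 99*d) - 36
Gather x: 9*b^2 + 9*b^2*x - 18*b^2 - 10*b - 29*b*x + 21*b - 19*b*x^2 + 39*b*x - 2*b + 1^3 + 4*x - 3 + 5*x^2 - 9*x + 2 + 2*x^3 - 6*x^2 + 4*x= -9*b^2 + 9*b + 2*x^3 + x^2*(-19*b - 1) + x*(9*b^2 + 10*b - 1)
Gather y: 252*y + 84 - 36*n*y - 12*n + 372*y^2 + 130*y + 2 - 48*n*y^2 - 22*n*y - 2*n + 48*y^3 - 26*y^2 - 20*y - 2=-14*n + 48*y^3 + y^2*(346 - 48*n) + y*(362 - 58*n) + 84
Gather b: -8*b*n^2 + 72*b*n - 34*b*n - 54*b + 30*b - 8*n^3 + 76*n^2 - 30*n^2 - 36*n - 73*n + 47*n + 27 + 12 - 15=b*(-8*n^2 + 38*n - 24) - 8*n^3 + 46*n^2 - 62*n + 24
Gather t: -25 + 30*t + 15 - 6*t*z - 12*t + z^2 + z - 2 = t*(18 - 6*z) + z^2 + z - 12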